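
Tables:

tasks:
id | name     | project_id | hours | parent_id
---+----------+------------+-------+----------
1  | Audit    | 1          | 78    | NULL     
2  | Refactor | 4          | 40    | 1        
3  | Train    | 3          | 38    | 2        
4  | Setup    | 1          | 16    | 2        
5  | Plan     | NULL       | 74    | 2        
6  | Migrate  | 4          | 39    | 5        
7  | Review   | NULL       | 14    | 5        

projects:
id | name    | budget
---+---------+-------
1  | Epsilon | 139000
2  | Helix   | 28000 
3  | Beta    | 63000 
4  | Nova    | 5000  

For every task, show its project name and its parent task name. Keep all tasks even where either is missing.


Two LEFT JOINs from the same base table tasks: one to projects via project_id, one to tasks itself via parent_id. Both are LEFT so every task is preserved.
Match against projects:
  - task 1 (Audit): project_id=1 -> matches Epsilon
  - task 2 (Refactor): project_id=4 -> matches Nova
  - task 3 (Train): project_id=3 -> matches Beta
  - task 4 (Setup): project_id=1 -> matches Epsilon
  - task 5 (Plan): project_id=NULL, no match -> kept with NULL
  - task 6 (Migrate): project_id=4 -> matches Nova
  - task 7 (Review): project_id=NULL, no match -> kept with NULL
Match against tasks (self):
  - task 1 (Audit): parent_id=NULL -> NULL
  - task 2 (Refactor): parent_id=1 -> Audit
  - task 3 (Train): parent_id=2 -> Refactor
  - task 4 (Setup): parent_id=2 -> Refactor
  - task 5 (Plan): parent_id=2 -> Refactor
  - task 6 (Migrate): parent_id=5 -> Plan
  - task 7 (Review): parent_id=5 -> Plan

SQL:
SELECT a.name, b.name AS project, c.name AS parent
FROM tasks a
LEFT JOIN projects b ON a.project_id = b.id
LEFT JOIN tasks c ON a.parent_id = c.id

Result:
name     | project | parent  
---------+---------+---------
Audit    | Epsilon | NULL    
Refactor | Nova    | Audit   
Train    | Beta    | Refactor
Setup    | Epsilon | Refactor
Plan     | NULL    | Refactor
Migrate  | Nova    | Plan    
Review   | NULL    | Plan    


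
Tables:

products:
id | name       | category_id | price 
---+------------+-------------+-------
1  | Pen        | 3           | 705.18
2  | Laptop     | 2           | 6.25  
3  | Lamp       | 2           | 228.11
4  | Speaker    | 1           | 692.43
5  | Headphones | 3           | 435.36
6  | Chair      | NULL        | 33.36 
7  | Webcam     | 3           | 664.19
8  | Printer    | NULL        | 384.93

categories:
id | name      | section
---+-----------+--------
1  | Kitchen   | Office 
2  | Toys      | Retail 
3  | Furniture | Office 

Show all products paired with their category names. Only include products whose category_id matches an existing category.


INNER JOIN keeps only products rows whose category_id matches an id in categories. Walk through each product:
  - product 1 (Pen): category_id=3 -> matches Furniture
  - product 2 (Laptop): category_id=2 -> matches Toys
  - product 3 (Lamp): category_id=2 -> matches Toys
  - product 4 (Speaker): category_id=1 -> matches Kitchen
  - product 5 (Headphones): category_id=3 -> matches Furniture
  - product 6 (Chair): category_id=NULL, no match -> dropped
  - product 7 (Webcam): category_id=3 -> matches Furniture
  - product 8 (Printer): category_id=NULL, no match -> dropped
So 2 of 8 rows are dropped.

SQL:
SELECT a.name, b.name AS category
FROM products a
INNER JOIN categories b ON a.category_id = b.id

Result:
name       | category 
-----------+----------
Pen        | Furniture
Laptop     | Toys     
Lamp       | Toys     
Speaker    | Kitchen  
Headphones | Furniture
Webcam     | Furniture


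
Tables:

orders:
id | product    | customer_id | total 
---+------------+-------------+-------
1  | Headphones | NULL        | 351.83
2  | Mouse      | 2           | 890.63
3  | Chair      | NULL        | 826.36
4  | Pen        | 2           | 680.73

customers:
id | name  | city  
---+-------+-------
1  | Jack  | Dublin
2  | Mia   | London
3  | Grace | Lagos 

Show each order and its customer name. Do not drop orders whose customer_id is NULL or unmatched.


LEFT JOIN keeps every row from orders (the left table); where customer_id has no match in customers, the customer columns become NULL. Walk through each order:
  - order 1 (Headphones): customer_id=NULL, no match -> kept with NULL
  - order 2 (Mouse): customer_id=2 -> matches Mia
  - order 3 (Chair): customer_id=NULL, no match -> kept with NULL
  - order 4 (Pen): customer_id=2 -> matches Mia
All 4 rows appear; 2 have NULL customer.

SQL:
SELECT a.product, b.name AS customer
FROM orders a
LEFT JOIN customers b ON a.customer_id = b.id

Result:
product    | customer
-----------+---------
Headphones | NULL    
Mouse      | Mia     
Chair      | NULL    
Pen        | Mia     


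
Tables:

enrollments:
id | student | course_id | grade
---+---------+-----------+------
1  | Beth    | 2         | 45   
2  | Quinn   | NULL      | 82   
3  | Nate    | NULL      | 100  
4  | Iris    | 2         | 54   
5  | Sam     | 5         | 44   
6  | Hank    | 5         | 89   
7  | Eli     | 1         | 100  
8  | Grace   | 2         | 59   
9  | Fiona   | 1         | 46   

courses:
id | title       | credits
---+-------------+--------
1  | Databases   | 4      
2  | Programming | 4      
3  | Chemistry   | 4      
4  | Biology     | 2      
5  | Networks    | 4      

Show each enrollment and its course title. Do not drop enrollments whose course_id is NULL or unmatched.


LEFT JOIN keeps every row from enrollments (the left table); where course_id has no match in courses, the course columns become NULL. Walk through each enrollment:
  - enrollment 1 (Beth): course_id=2 -> matches Programming
  - enrollment 2 (Quinn): course_id=NULL, no match -> kept with NULL
  - enrollment 3 (Nate): course_id=NULL, no match -> kept with NULL
  - enrollment 4 (Iris): course_id=2 -> matches Programming
  - enrollment 5 (Sam): course_id=5 -> matches Networks
  - enrollment 6 (Hank): course_id=5 -> matches Networks
  - enrollment 7 (Eli): course_id=1 -> matches Databases
  - enrollment 8 (Grace): course_id=2 -> matches Programming
  - enrollment 9 (Fiona): course_id=1 -> matches Databases
All 9 rows appear; 2 have NULL course.

SQL:
SELECT a.student, b.title AS course
FROM enrollments a
LEFT JOIN courses b ON a.course_id = b.id

Result:
student | course     
--------+------------
Beth    | Programming
Quinn   | NULL       
Nate    | NULL       
Iris    | Programming
Sam     | Networks   
Hank    | Networks   
Eli     | Databases  
Grace   | Programming
Fiona   | Databases  


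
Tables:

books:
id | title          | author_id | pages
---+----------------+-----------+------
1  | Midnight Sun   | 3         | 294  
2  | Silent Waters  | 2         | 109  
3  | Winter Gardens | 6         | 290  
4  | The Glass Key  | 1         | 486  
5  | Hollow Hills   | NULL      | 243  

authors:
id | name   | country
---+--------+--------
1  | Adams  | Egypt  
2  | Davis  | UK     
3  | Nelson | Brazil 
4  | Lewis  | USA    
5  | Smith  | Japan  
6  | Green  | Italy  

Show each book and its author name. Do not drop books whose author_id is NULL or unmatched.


LEFT JOIN keeps every row from books (the left table); where author_id has no match in authors, the author columns become NULL. Walk through each book:
  - book 1 (Midnight Sun): author_id=3 -> matches Nelson
  - book 2 (Silent Waters): author_id=2 -> matches Davis
  - book 3 (Winter Gardens): author_id=6 -> matches Green
  - book 4 (The Glass Key): author_id=1 -> matches Adams
  - book 5 (Hollow Hills): author_id=NULL, no match -> kept with NULL
All 5 rows appear; 1 has NULL author.

SQL:
SELECT a.title, b.name AS author
FROM books a
LEFT JOIN authors b ON a.author_id = b.id

Result:
title          | author
---------------+-------
Midnight Sun   | Nelson
Silent Waters  | Davis 
Winter Gardens | Green 
The Glass Key  | Adams 
Hollow Hills   | NULL  


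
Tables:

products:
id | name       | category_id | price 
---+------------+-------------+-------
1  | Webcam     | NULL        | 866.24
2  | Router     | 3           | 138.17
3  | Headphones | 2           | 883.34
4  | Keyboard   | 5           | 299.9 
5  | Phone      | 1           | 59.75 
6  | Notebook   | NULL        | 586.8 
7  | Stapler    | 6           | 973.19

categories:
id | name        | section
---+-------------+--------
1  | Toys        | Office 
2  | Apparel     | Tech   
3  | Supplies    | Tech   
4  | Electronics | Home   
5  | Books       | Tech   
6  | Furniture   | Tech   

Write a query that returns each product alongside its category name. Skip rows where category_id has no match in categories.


INNER JOIN keeps only products rows whose category_id matches an id in categories. Walk through each product:
  - product 1 (Webcam): category_id=NULL, no match -> dropped
  - product 2 (Router): category_id=3 -> matches Supplies
  - product 3 (Headphones): category_id=2 -> matches Apparel
  - product 4 (Keyboard): category_id=5 -> matches Books
  - product 5 (Phone): category_id=1 -> matches Toys
  - product 6 (Notebook): category_id=NULL, no match -> dropped
  - product 7 (Stapler): category_id=6 -> matches Furniture
So 2 of 7 rows are dropped.

SQL:
SELECT a.name, b.name AS category
FROM products a
INNER JOIN categories b ON a.category_id = b.id

Result:
name       | category 
-----------+----------
Router     | Supplies 
Headphones | Apparel  
Keyboard   | Books    
Phone      | Toys     
Stapler    | Furniture


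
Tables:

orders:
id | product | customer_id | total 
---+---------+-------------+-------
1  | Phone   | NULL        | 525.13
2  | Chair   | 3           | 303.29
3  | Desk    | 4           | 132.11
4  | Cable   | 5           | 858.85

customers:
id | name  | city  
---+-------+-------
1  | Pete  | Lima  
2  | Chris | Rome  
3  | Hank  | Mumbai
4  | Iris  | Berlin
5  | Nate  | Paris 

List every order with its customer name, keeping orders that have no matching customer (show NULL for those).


LEFT JOIN keeps every row from orders (the left table); where customer_id has no match in customers, the customer columns become NULL. Walk through each order:
  - order 1 (Phone): customer_id=NULL, no match -> kept with NULL
  - order 2 (Chair): customer_id=3 -> matches Hank
  - order 3 (Desk): customer_id=4 -> matches Iris
  - order 4 (Cable): customer_id=5 -> matches Nate
All 4 rows appear; 1 has NULL customer.

SQL:
SELECT a.product, b.name AS customer
FROM orders a
LEFT JOIN customers b ON a.customer_id = b.id

Result:
product | customer
--------+---------
Phone   | NULL    
Chair   | Hank    
Desk    | Iris    
Cable   | Nate    


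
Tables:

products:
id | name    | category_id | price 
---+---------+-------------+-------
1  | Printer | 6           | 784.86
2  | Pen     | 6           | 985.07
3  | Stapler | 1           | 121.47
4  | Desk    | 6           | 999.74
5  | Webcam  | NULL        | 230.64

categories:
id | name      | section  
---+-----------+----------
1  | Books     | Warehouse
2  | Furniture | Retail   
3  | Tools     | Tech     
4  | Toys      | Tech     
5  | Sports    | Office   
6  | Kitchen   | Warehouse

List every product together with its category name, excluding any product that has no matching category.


INNER JOIN keeps only products rows whose category_id matches an id in categories. Walk through each product:
  - product 1 (Printer): category_id=6 -> matches Kitchen
  - product 2 (Pen): category_id=6 -> matches Kitchen
  - product 3 (Stapler): category_id=1 -> matches Books
  - product 4 (Desk): category_id=6 -> matches Kitchen
  - product 5 (Webcam): category_id=NULL, no match -> dropped
So 1 of 5 rows is dropped.

SQL:
SELECT a.name, b.name AS category
FROM products a
INNER JOIN categories b ON a.category_id = b.id

Result:
name    | category
--------+---------
Printer | Kitchen 
Pen     | Kitchen 
Stapler | Books   
Desk    | Kitchen 


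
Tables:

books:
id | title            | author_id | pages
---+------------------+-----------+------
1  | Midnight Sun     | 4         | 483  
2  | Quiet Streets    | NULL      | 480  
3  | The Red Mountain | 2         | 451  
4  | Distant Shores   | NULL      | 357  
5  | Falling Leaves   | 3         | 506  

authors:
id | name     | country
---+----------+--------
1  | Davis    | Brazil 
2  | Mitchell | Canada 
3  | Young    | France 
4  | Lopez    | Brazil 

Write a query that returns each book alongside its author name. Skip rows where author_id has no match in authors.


INNER JOIN keeps only books rows whose author_id matches an id in authors. Walk through each book:
  - book 1 (Midnight Sun): author_id=4 -> matches Lopez
  - book 2 (Quiet Streets): author_id=NULL, no match -> dropped
  - book 3 (The Red Mountain): author_id=2 -> matches Mitchell
  - book 4 (Distant Shores): author_id=NULL, no match -> dropped
  - book 5 (Falling Leaves): author_id=3 -> matches Young
So 2 of 5 rows are dropped.

SQL:
SELECT a.title, b.name AS author
FROM books a
INNER JOIN authors b ON a.author_id = b.id

Result:
title            | author  
-----------------+---------
Midnight Sun     | Lopez   
The Red Mountain | Mitchell
Falling Leaves   | Young   


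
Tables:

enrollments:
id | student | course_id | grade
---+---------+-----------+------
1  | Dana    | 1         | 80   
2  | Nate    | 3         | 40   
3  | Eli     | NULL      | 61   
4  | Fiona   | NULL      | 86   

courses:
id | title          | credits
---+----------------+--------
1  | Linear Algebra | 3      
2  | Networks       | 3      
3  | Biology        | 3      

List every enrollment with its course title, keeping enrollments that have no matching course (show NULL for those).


LEFT JOIN keeps every row from enrollments (the left table); where course_id has no match in courses, the course columns become NULL. Walk through each enrollment:
  - enrollment 1 (Dana): course_id=1 -> matches Linear Algebra
  - enrollment 2 (Nate): course_id=3 -> matches Biology
  - enrollment 3 (Eli): course_id=NULL, no match -> kept with NULL
  - enrollment 4 (Fiona): course_id=NULL, no match -> kept with NULL
All 4 rows appear; 2 have NULL course.

SQL:
SELECT a.student, b.title AS course
FROM enrollments a
LEFT JOIN courses b ON a.course_id = b.id

Result:
student | course        
--------+---------------
Dana    | Linear Algebra
Nate    | Biology       
Eli     | NULL          
Fiona   | NULL          


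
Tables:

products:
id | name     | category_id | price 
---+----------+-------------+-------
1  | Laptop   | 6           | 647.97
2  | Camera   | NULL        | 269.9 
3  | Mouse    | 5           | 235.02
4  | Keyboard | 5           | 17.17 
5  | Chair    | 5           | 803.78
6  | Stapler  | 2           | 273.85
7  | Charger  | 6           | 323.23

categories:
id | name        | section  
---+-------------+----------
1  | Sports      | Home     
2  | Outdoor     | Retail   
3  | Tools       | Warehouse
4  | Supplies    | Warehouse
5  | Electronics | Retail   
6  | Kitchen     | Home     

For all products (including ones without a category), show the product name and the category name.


LEFT JOIN keeps every row from products (the left table); where category_id has no match in categories, the category columns become NULL. Walk through each product:
  - product 1 (Laptop): category_id=6 -> matches Kitchen
  - product 2 (Camera): category_id=NULL, no match -> kept with NULL
  - product 3 (Mouse): category_id=5 -> matches Electronics
  - product 4 (Keyboard): category_id=5 -> matches Electronics
  - product 5 (Chair): category_id=5 -> matches Electronics
  - product 6 (Stapler): category_id=2 -> matches Outdoor
  - product 7 (Charger): category_id=6 -> matches Kitchen
All 7 rows appear; 1 has NULL category.

SQL:
SELECT a.name, b.name AS category
FROM products a
LEFT JOIN categories b ON a.category_id = b.id

Result:
name     | category   
---------+------------
Laptop   | Kitchen    
Camera   | NULL       
Mouse    | Electronics
Keyboard | Electronics
Chair    | Electronics
Stapler  | Outdoor    
Charger  | Kitchen    


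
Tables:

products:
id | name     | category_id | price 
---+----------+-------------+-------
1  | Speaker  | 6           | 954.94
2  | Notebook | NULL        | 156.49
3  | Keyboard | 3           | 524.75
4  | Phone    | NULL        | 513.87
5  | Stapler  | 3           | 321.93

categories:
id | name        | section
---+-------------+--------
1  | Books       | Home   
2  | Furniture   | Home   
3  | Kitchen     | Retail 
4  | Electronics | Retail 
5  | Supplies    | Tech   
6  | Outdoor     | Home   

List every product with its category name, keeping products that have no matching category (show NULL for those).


LEFT JOIN keeps every row from products (the left table); where category_id has no match in categories, the category columns become NULL. Walk through each product:
  - product 1 (Speaker): category_id=6 -> matches Outdoor
  - product 2 (Notebook): category_id=NULL, no match -> kept with NULL
  - product 3 (Keyboard): category_id=3 -> matches Kitchen
  - product 4 (Phone): category_id=NULL, no match -> kept with NULL
  - product 5 (Stapler): category_id=3 -> matches Kitchen
All 5 rows appear; 2 have NULL category.

SQL:
SELECT a.name, b.name AS category
FROM products a
LEFT JOIN categories b ON a.category_id = b.id

Result:
name     | category
---------+---------
Speaker  | Outdoor 
Notebook | NULL    
Keyboard | Kitchen 
Phone    | NULL    
Stapler  | Kitchen 


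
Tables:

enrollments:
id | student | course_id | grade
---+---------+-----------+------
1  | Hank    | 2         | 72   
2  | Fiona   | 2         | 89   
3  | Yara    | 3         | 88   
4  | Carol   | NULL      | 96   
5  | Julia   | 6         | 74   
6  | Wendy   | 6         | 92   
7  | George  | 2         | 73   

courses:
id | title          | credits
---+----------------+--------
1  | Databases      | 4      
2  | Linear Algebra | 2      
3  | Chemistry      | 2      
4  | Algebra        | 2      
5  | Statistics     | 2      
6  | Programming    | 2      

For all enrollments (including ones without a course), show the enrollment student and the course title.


LEFT JOIN keeps every row from enrollments (the left table); where course_id has no match in courses, the course columns become NULL. Walk through each enrollment:
  - enrollment 1 (Hank): course_id=2 -> matches Linear Algebra
  - enrollment 2 (Fiona): course_id=2 -> matches Linear Algebra
  - enrollment 3 (Yara): course_id=3 -> matches Chemistry
  - enrollment 4 (Carol): course_id=NULL, no match -> kept with NULL
  - enrollment 5 (Julia): course_id=6 -> matches Programming
  - enrollment 6 (Wendy): course_id=6 -> matches Programming
  - enrollment 7 (George): course_id=2 -> matches Linear Algebra
All 7 rows appear; 1 has NULL course.

SQL:
SELECT a.student, b.title AS course
FROM enrollments a
LEFT JOIN courses b ON a.course_id = b.id

Result:
student | course        
--------+---------------
Hank    | Linear Algebra
Fiona   | Linear Algebra
Yara    | Chemistry     
Carol   | NULL          
Julia   | Programming   
Wendy   | Programming   
George  | Linear Algebra


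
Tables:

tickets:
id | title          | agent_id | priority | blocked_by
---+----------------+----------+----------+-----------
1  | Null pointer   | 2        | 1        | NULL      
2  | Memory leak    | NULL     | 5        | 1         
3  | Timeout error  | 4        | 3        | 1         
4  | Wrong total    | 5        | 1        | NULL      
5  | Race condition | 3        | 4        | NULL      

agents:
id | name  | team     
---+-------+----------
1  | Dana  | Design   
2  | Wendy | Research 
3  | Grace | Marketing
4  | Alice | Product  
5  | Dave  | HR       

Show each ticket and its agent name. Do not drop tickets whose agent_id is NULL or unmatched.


LEFT JOIN keeps every row from tickets (the left table); where agent_id has no match in agents, the agent columns become NULL. Walk through each ticket:
  - ticket 1 (Null pointer): agent_id=2 -> matches Wendy
  - ticket 2 (Memory leak): agent_id=NULL, no match -> kept with NULL
  - ticket 3 (Timeout error): agent_id=4 -> matches Alice
  - ticket 4 (Wrong total): agent_id=5 -> matches Dave
  - ticket 5 (Race condition): agent_id=3 -> matches Grace
All 5 rows appear; 1 has NULL agent.

SQL:
SELECT a.title, b.name AS agent
FROM tickets a
LEFT JOIN agents b ON a.agent_id = b.id

Result:
title          | agent
---------------+------
Null pointer   | Wendy
Memory leak    | NULL 
Timeout error  | Alice
Wrong total    | Dave 
Race condition | Grace


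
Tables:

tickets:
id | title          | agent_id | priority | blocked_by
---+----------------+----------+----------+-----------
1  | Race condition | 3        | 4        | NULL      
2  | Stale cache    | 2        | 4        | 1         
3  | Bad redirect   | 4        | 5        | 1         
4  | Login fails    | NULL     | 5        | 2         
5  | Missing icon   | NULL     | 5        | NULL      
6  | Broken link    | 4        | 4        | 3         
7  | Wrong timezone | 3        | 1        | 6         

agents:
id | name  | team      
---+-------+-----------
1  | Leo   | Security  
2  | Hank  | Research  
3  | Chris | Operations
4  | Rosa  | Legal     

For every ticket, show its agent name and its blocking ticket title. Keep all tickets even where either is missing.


Two LEFT JOINs from the same base table tickets: one to agents via agent_id, one to tickets itself via blocked_by. Both are LEFT so every ticket is preserved.
Match against agents:
  - ticket 1 (Race condition): agent_id=3 -> matches Chris
  - ticket 2 (Stale cache): agent_id=2 -> matches Hank
  - ticket 3 (Bad redirect): agent_id=4 -> matches Rosa
  - ticket 4 (Login fails): agent_id=NULL, no match -> kept with NULL
  - ticket 5 (Missing icon): agent_id=NULL, no match -> kept with NULL
  - ticket 6 (Broken link): agent_id=4 -> matches Rosa
  - ticket 7 (Wrong timezone): agent_id=3 -> matches Chris
Match against tickets (self):
  - ticket 1 (Race condition): blocked_by=NULL -> NULL
  - ticket 2 (Stale cache): blocked_by=1 -> Race condition
  - ticket 3 (Bad redirect): blocked_by=1 -> Race condition
  - ticket 4 (Login fails): blocked_by=2 -> Stale cache
  - ticket 5 (Missing icon): blocked_by=NULL -> NULL
  - ticket 6 (Broken link): blocked_by=3 -> Bad redirect
  - ticket 7 (Wrong timezone): blocked_by=6 -> Broken link

SQL:
SELECT a.title, b.name AS agent, c.title AS blocked_by
FROM tickets a
LEFT JOIN agents b ON a.agent_id = b.id
LEFT JOIN tickets c ON a.blocked_by = c.id

Result:
title          | agent | blocked_by    
---------------+-------+---------------
Race condition | Chris | NULL          
Stale cache    | Hank  | Race condition
Bad redirect   | Rosa  | Race condition
Login fails    | NULL  | Stale cache   
Missing icon   | NULL  | NULL          
Broken link    | Rosa  | Bad redirect  
Wrong timezone | Chris | Broken link   


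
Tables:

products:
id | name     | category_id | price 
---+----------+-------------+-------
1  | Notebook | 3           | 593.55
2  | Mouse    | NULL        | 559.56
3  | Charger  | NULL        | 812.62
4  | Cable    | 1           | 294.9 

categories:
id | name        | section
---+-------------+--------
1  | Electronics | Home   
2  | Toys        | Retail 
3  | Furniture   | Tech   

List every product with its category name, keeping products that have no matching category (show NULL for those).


LEFT JOIN keeps every row from products (the left table); where category_id has no match in categories, the category columns become NULL. Walk through each product:
  - product 1 (Notebook): category_id=3 -> matches Furniture
  - product 2 (Mouse): category_id=NULL, no match -> kept with NULL
  - product 3 (Charger): category_id=NULL, no match -> kept with NULL
  - product 4 (Cable): category_id=1 -> matches Electronics
All 4 rows appear; 2 have NULL category.

SQL:
SELECT a.name, b.name AS category
FROM products a
LEFT JOIN categories b ON a.category_id = b.id

Result:
name     | category   
---------+------------
Notebook | Furniture  
Mouse    | NULL       
Charger  | NULL       
Cable    | Electronics


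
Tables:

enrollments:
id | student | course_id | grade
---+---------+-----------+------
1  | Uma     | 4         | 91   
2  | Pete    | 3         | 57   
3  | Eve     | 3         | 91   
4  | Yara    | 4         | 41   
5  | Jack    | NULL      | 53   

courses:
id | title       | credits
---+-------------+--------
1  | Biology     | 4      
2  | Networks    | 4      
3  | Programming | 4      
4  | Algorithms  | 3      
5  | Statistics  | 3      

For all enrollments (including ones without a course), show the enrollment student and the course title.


LEFT JOIN keeps every row from enrollments (the left table); where course_id has no match in courses, the course columns become NULL. Walk through each enrollment:
  - enrollment 1 (Uma): course_id=4 -> matches Algorithms
  - enrollment 2 (Pete): course_id=3 -> matches Programming
  - enrollment 3 (Eve): course_id=3 -> matches Programming
  - enrollment 4 (Yara): course_id=4 -> matches Algorithms
  - enrollment 5 (Jack): course_id=NULL, no match -> kept with NULL
All 5 rows appear; 1 has NULL course.

SQL:
SELECT a.student, b.title AS course
FROM enrollments a
LEFT JOIN courses b ON a.course_id = b.id

Result:
student | course     
--------+------------
Uma     | Algorithms 
Pete    | Programming
Eve     | Programming
Yara    | Algorithms 
Jack    | NULL       


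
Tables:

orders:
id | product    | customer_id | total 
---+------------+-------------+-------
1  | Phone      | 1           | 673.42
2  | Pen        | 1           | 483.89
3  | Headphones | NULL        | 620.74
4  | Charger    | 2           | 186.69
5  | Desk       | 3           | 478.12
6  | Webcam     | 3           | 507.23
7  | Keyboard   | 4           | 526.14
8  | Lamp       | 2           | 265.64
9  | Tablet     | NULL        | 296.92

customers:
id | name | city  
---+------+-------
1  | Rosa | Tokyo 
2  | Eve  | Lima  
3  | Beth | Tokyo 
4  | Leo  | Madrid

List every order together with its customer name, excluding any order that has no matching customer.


INNER JOIN keeps only orders rows whose customer_id matches an id in customers. Walk through each order:
  - order 1 (Phone): customer_id=1 -> matches Rosa
  - order 2 (Pen): customer_id=1 -> matches Rosa
  - order 3 (Headphones): customer_id=NULL, no match -> dropped
  - order 4 (Charger): customer_id=2 -> matches Eve
  - order 5 (Desk): customer_id=3 -> matches Beth
  - order 6 (Webcam): customer_id=3 -> matches Beth
  - order 7 (Keyboard): customer_id=4 -> matches Leo
  - order 8 (Lamp): customer_id=2 -> matches Eve
  - order 9 (Tablet): customer_id=NULL, no match -> dropped
So 2 of 9 rows are dropped.

SQL:
SELECT a.product, b.name AS customer
FROM orders a
INNER JOIN customers b ON a.customer_id = b.id

Result:
product  | customer
---------+---------
Phone    | Rosa    
Pen      | Rosa    
Charger  | Eve     
Desk     | Beth    
Webcam   | Beth    
Keyboard | Leo     
Lamp     | Eve     


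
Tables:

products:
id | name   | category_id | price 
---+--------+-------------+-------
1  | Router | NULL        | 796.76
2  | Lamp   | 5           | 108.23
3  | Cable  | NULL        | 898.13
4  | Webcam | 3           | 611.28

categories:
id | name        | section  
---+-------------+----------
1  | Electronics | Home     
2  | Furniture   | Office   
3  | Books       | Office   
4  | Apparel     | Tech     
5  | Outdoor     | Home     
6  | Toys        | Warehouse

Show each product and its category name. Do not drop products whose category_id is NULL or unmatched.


LEFT JOIN keeps every row from products (the left table); where category_id has no match in categories, the category columns become NULL. Walk through each product:
  - product 1 (Router): category_id=NULL, no match -> kept with NULL
  - product 2 (Lamp): category_id=5 -> matches Outdoor
  - product 3 (Cable): category_id=NULL, no match -> kept with NULL
  - product 4 (Webcam): category_id=3 -> matches Books
All 4 rows appear; 2 have NULL category.

SQL:
SELECT a.name, b.name AS category
FROM products a
LEFT JOIN categories b ON a.category_id = b.id

Result:
name   | category
-------+---------
Router | NULL    
Lamp   | Outdoor 
Cable  | NULL    
Webcam | Books   


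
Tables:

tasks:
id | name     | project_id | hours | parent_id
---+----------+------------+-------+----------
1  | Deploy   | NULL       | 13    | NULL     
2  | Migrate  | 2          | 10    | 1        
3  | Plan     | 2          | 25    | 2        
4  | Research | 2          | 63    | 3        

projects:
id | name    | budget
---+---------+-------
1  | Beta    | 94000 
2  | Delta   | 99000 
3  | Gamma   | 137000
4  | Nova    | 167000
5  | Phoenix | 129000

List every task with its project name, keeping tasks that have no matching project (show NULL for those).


LEFT JOIN keeps every row from tasks (the left table); where project_id has no match in projects, the project columns become NULL. Walk through each task:
  - task 1 (Deploy): project_id=NULL, no match -> kept with NULL
  - task 2 (Migrate): project_id=2 -> matches Delta
  - task 3 (Plan): project_id=2 -> matches Delta
  - task 4 (Research): project_id=2 -> matches Delta
All 4 rows appear; 1 has NULL project.

SQL:
SELECT a.name, b.name AS project
FROM tasks a
LEFT JOIN projects b ON a.project_id = b.id

Result:
name     | project
---------+--------
Deploy   | NULL   
Migrate  | Delta  
Plan     | Delta  
Research | Delta  


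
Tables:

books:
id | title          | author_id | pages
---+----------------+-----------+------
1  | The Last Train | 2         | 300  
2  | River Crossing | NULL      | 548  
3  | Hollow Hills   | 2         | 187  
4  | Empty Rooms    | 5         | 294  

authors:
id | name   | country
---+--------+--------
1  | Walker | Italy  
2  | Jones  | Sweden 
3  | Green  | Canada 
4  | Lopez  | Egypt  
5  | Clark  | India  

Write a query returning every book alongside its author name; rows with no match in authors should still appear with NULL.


LEFT JOIN keeps every row from books (the left table); where author_id has no match in authors, the author columns become NULL. Walk through each book:
  - book 1 (The Last Train): author_id=2 -> matches Jones
  - book 2 (River Crossing): author_id=NULL, no match -> kept with NULL
  - book 3 (Hollow Hills): author_id=2 -> matches Jones
  - book 4 (Empty Rooms): author_id=5 -> matches Clark
All 4 rows appear; 1 has NULL author.

SQL:
SELECT a.title, b.name AS author
FROM books a
LEFT JOIN authors b ON a.author_id = b.id

Result:
title          | author
---------------+-------
The Last Train | Jones 
River Crossing | NULL  
Hollow Hills   | Jones 
Empty Rooms    | Clark 


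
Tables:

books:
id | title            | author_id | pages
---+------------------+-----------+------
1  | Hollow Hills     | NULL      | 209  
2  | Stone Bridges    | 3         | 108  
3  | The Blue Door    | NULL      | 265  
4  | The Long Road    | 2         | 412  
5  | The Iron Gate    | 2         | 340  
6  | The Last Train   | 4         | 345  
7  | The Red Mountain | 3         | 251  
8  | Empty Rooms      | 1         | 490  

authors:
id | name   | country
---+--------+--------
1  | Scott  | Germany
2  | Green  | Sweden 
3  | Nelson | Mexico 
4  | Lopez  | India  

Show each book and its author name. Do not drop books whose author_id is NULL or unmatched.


LEFT JOIN keeps every row from books (the left table); where author_id has no match in authors, the author columns become NULL. Walk through each book:
  - book 1 (Hollow Hills): author_id=NULL, no match -> kept with NULL
  - book 2 (Stone Bridges): author_id=3 -> matches Nelson
  - book 3 (The Blue Door): author_id=NULL, no match -> kept with NULL
  - book 4 (The Long Road): author_id=2 -> matches Green
  - book 5 (The Iron Gate): author_id=2 -> matches Green
  - book 6 (The Last Train): author_id=4 -> matches Lopez
  - book 7 (The Red Mountain): author_id=3 -> matches Nelson
  - book 8 (Empty Rooms): author_id=1 -> matches Scott
All 8 rows appear; 2 have NULL author.

SQL:
SELECT a.title, b.name AS author
FROM books a
LEFT JOIN authors b ON a.author_id = b.id

Result:
title            | author
-----------------+-------
Hollow Hills     | NULL  
Stone Bridges    | Nelson
The Blue Door    | NULL  
The Long Road    | Green 
The Iron Gate    | Green 
The Last Train   | Lopez 
The Red Mountain | Nelson
Empty Rooms      | Scott 


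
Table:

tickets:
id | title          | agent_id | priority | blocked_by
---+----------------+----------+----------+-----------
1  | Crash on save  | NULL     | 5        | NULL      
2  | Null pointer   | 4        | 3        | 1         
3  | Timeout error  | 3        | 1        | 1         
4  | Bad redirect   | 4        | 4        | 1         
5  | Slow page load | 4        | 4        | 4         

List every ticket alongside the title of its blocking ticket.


This is a self-join: tickets is joined to a second copy of itself, matching each row's blocked_by to another row's id. Use LEFT JOIN so rows with blocked_by=NULL are kept.
  - ticket 1 (Crash on save): blocked_by=NULL -> NULL
  - ticket 2 (Null pointer): blocked_by=1 -> Crash on save
  - ticket 3 (Timeout error): blocked_by=1 -> Crash on save
  - ticket 4 (Bad redirect): blocked_by=1 -> Crash on save
  - ticket 5 (Slow page load): blocked_by=4 -> Bad redirect

SQL:
SELECT a.title AS item, b.title AS blocked_by
FROM tickets a
LEFT JOIN tickets b ON a.blocked_by = b.id

Result:
item           | blocked_by   
---------------+--------------
Crash on save  | NULL         
Null pointer   | Crash on save
Timeout error  | Crash on save
Bad redirect   | Crash on save
Slow page load | Bad redirect 


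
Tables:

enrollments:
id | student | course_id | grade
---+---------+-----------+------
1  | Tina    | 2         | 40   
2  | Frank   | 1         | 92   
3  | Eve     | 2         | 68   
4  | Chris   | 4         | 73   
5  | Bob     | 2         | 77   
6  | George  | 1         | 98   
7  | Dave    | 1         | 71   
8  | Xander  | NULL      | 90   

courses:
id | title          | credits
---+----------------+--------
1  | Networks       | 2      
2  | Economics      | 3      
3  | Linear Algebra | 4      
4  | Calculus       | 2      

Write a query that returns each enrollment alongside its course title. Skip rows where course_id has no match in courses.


INNER JOIN keeps only enrollments rows whose course_id matches an id in courses. Walk through each enrollment:
  - enrollment 1 (Tina): course_id=2 -> matches Economics
  - enrollment 2 (Frank): course_id=1 -> matches Networks
  - enrollment 3 (Eve): course_id=2 -> matches Economics
  - enrollment 4 (Chris): course_id=4 -> matches Calculus
  - enrollment 5 (Bob): course_id=2 -> matches Economics
  - enrollment 6 (George): course_id=1 -> matches Networks
  - enrollment 7 (Dave): course_id=1 -> matches Networks
  - enrollment 8 (Xander): course_id=NULL, no match -> dropped
So 1 of 8 rows is dropped.

SQL:
SELECT a.student, b.title AS course
FROM enrollments a
INNER JOIN courses b ON a.course_id = b.id

Result:
student | course   
--------+----------
Tina    | Economics
Frank   | Networks 
Eve     | Economics
Chris   | Calculus 
Bob     | Economics
George  | Networks 
Dave    | Networks 


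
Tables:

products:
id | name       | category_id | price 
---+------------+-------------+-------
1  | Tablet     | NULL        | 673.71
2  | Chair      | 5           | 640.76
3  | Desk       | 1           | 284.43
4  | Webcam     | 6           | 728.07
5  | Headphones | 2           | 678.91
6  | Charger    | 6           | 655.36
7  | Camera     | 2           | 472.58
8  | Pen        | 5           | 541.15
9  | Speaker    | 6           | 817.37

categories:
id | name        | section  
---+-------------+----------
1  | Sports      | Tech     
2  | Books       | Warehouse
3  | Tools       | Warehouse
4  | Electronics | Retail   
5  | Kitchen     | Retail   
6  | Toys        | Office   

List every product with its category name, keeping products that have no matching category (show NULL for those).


LEFT JOIN keeps every row from products (the left table); where category_id has no match in categories, the category columns become NULL. Walk through each product:
  - product 1 (Tablet): category_id=NULL, no match -> kept with NULL
  - product 2 (Chair): category_id=5 -> matches Kitchen
  - product 3 (Desk): category_id=1 -> matches Sports
  - product 4 (Webcam): category_id=6 -> matches Toys
  - product 5 (Headphones): category_id=2 -> matches Books
  - product 6 (Charger): category_id=6 -> matches Toys
  - product 7 (Camera): category_id=2 -> matches Books
  - product 8 (Pen): category_id=5 -> matches Kitchen
  - product 9 (Speaker): category_id=6 -> matches Toys
All 9 rows appear; 1 has NULL category.

SQL:
SELECT a.name, b.name AS category
FROM products a
LEFT JOIN categories b ON a.category_id = b.id

Result:
name       | category
-----------+---------
Tablet     | NULL    
Chair      | Kitchen 
Desk       | Sports  
Webcam     | Toys    
Headphones | Books   
Charger    | Toys    
Camera     | Books   
Pen        | Kitchen 
Speaker    | Toys    


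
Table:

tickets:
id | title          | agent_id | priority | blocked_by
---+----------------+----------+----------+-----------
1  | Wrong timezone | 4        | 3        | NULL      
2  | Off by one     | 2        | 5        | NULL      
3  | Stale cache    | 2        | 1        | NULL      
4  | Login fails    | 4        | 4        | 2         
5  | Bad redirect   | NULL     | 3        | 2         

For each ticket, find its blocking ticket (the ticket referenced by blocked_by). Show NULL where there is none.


This is a self-join: tickets is joined to a second copy of itself, matching each row's blocked_by to another row's id. Use LEFT JOIN so rows with blocked_by=NULL are kept.
  - ticket 1 (Wrong timezone): blocked_by=NULL -> NULL
  - ticket 2 (Off by one): blocked_by=NULL -> NULL
  - ticket 3 (Stale cache): blocked_by=NULL -> NULL
  - ticket 4 (Login fails): blocked_by=2 -> Off by one
  - ticket 5 (Bad redirect): blocked_by=2 -> Off by one

SQL:
SELECT a.title AS item, b.title AS blocked_by
FROM tickets a
LEFT JOIN tickets b ON a.blocked_by = b.id

Result:
item           | blocked_by
---------------+-----------
Wrong timezone | NULL      
Off by one     | NULL      
Stale cache    | NULL      
Login fails    | Off by one
Bad redirect   | Off by one


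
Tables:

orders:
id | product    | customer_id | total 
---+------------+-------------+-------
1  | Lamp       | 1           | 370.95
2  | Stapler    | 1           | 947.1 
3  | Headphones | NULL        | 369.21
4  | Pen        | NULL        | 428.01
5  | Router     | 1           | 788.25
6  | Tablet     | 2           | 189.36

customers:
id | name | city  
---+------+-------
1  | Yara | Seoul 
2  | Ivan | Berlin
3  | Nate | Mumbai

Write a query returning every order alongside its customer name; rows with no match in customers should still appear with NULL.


LEFT JOIN keeps every row from orders (the left table); where customer_id has no match in customers, the customer columns become NULL. Walk through each order:
  - order 1 (Lamp): customer_id=1 -> matches Yara
  - order 2 (Stapler): customer_id=1 -> matches Yara
  - order 3 (Headphones): customer_id=NULL, no match -> kept with NULL
  - order 4 (Pen): customer_id=NULL, no match -> kept with NULL
  - order 5 (Router): customer_id=1 -> matches Yara
  - order 6 (Tablet): customer_id=2 -> matches Ivan
All 6 rows appear; 2 have NULL customer.

SQL:
SELECT a.product, b.name AS customer
FROM orders a
LEFT JOIN customers b ON a.customer_id = b.id

Result:
product    | customer
-----------+---------
Lamp       | Yara    
Stapler    | Yara    
Headphones | NULL    
Pen        | NULL    
Router     | Yara    
Tablet     | Ivan    


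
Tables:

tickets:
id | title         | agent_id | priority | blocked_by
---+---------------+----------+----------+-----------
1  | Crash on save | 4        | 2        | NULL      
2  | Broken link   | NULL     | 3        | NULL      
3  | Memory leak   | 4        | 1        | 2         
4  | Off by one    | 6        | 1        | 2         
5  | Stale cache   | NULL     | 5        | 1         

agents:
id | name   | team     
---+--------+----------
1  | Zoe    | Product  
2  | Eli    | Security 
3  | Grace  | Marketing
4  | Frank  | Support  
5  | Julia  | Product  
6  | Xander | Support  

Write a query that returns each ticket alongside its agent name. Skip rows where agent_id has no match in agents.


INNER JOIN keeps only tickets rows whose agent_id matches an id in agents. Walk through each ticket:
  - ticket 1 (Crash on save): agent_id=4 -> matches Frank
  - ticket 2 (Broken link): agent_id=NULL, no match -> dropped
  - ticket 3 (Memory leak): agent_id=4 -> matches Frank
  - ticket 4 (Off by one): agent_id=6 -> matches Xander
  - ticket 5 (Stale cache): agent_id=NULL, no match -> dropped
So 2 of 5 rows are dropped.

SQL:
SELECT a.title, b.name AS agent
FROM tickets a
INNER JOIN agents b ON a.agent_id = b.id

Result:
title         | agent 
--------------+-------
Crash on save | Frank 
Memory leak   | Frank 
Off by one    | Xander
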